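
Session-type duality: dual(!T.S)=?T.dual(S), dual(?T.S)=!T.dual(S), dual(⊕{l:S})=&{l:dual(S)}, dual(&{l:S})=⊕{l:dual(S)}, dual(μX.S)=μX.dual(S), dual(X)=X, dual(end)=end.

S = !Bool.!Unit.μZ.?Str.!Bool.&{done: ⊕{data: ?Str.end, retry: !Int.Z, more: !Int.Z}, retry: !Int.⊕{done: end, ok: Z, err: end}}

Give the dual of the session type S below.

!Bool → ?Bool
  !Unit → ?Unit
    μZ → μZ  (rec unchanged)
      ?Str → !Str
        !Bool → ?Bool
          &{done,retry} → ⊕{done,retry}  (offer→select)
            [done]
              ⊕{data,retry,more} → &{data,retry,more}  (⊕→&)
                [data]
                  ?Str → !Str
                    end self-dual
                [retry]
                  !Int → ?Int
                    Z self-dual
                [more]
                  !Int → ?Int
                    Z self-dual
            [retry]
              !Int → ?Int
                ⊕{done,ok,err} → &{done,ok,err}  (⊕→&)
                  [done]
                    end self-dual
                  [ok]
                    Z self-dual
                  [err]
                    end self-dual

?Bool.?Unit.μZ.!Str.?Bool.⊕{done: &{data: !Str.end, retry: ?Int.Z, more: ?Int.Z}, retry: ?Int.&{done: end, ok: Z, err: end}}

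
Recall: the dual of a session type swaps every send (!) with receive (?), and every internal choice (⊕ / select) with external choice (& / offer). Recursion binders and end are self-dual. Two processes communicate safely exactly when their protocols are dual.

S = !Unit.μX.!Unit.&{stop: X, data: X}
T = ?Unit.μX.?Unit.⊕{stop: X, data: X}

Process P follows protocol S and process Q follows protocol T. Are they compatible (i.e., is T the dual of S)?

YES

!Unit | ?Unit  match
  μX | μX  match (μ self-dual)
    !Unit | ?Unit  match
      &{stop,data} | ⊕{stop,data}  match label sets agree
        • stop:
          X | X  match
        • data:
          X | X  match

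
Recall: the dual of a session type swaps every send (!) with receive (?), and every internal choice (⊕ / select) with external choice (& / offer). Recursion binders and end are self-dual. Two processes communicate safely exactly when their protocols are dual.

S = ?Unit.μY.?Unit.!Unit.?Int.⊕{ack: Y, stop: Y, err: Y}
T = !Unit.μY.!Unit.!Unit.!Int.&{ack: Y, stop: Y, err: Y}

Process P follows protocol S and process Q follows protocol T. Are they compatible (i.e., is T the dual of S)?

NO

?Unit vs !Unit  ok
  μY vs μY  ok (rec unchanged)
    ?Unit vs !Unit  ok
      !Unit vs !Unit  ✗ same direction on both sides — not dual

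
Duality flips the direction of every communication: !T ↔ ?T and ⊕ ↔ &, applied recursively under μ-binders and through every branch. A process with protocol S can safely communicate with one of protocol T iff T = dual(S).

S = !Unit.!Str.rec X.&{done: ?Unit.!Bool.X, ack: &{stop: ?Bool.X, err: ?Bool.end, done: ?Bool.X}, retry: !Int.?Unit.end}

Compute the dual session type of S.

?Unit.?Str.rec X.+{done: !Unit.?Bool.X, ack: +{stop: !Bool.X, err: !Bool.end, done: !Bool.X}, retry: ?Int.!Unit.end}

!Unit = ?Unit
  !Str = ?Str
    rec X = rec X  (rec unchanged)
      &{done,ack,retry} = +{done,ack,retry}  (external→internal)
        [done]
          ?Unit = !Unit
            !Bool = ?Bool
              X ↦ X
        [ack]
          &{stop,err,done} = +{stop,err,done}  (external→internal)
            [stop]
              ?Bool = !Bool
                X ↦ X
            [err]
              ?Bool = !Bool
                end ↦ end
            [done]
              ?Bool = !Bool
                X ↦ X
        [retry]
          !Int = ?Int
            ?Unit = !Unit
              end ↦ end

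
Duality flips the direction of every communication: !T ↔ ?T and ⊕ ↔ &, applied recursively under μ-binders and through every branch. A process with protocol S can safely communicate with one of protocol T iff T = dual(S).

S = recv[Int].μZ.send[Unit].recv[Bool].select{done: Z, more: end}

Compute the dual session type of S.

send[Int].μZ.recv[Unit].send[Bool].offer{done: Z, more: end}

recv[Int] → send[Int]
  μZ → μZ  (μ self-dual)
    send[Unit] → recv[Unit]
      recv[Bool] → send[Bool]
        select{done,more} → offer{done,more}  (select→offer)
          [done]
            Z self-dual
          [more]
            end self-dual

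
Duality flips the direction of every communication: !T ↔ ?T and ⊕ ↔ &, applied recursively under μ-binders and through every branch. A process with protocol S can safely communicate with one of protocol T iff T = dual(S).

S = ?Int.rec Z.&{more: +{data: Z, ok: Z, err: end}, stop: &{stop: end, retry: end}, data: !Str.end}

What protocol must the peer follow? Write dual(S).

?Int → !Int
  rec Z → rec Z  (μ self-dual)
    &{more,stop,data} → +{more,stop,data}  (external→internal)
      [more]
        +{data,ok,err} → &{data,ok,err}  (internal→external)
          [data]
            Z self-dual
          [ok]
            Z self-dual
          [err]
            end self-dual
      [stop]
        &{stop,retry} → +{stop,retry}  (external→internal)
          [stop]
            end self-dual
          [retry]
            end self-dual
      [data]
        !Str → ?Str
          end self-dual

!Int.rec Z.+{more: &{data: Z, ok: Z, err: end}, stop: +{stop: end, retry: end}, data: ?Str.end}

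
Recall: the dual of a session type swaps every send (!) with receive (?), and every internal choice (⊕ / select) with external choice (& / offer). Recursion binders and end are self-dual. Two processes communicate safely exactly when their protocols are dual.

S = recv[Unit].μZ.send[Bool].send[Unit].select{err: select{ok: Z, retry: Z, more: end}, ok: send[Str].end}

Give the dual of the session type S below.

recv[Unit] = send[Unit]
  μZ = μZ  (μ self-dual)
    send[Bool] = recv[Bool]
      send[Unit] = recv[Unit]
        select{err,ok} = offer{err,ok}  (internal→external)
          [err]
            select{ok,retry,more} = offer{ok,retry,more}  (internal→external)
              [ok]
                Z ↦ Z
              [retry]
                Z ↦ Z
              [more]
                end ↦ end
          [ok]
            send[Str] = recv[Str]
              end ↦ end

send[Unit].μZ.recv[Bool].recv[Unit].offer{err: offer{ok: Z, retry: Z, more: end}, ok: recv[Str].end}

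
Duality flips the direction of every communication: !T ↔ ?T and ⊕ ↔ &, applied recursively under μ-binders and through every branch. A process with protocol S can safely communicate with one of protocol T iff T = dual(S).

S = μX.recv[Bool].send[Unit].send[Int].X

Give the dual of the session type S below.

μX.send[Bool].recv[Unit].recv[Int].X

μX → μX  (binder kept)
  recv[Bool] → send[Bool]
    send[Unit] → recv[Unit]
      send[Int] → recv[Int]
        X ↦ X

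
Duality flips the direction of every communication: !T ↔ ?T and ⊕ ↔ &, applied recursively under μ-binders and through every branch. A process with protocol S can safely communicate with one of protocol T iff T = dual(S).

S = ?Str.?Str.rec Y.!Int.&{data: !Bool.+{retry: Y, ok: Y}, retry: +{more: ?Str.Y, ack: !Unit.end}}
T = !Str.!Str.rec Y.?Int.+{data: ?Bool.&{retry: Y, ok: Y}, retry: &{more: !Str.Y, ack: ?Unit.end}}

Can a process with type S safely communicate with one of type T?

?Str | !Str  match
  ?Str | !Str  match
    rec Y | rec Y  match (binder kept)
      !Int | ?Int  match
        &{data,retry} | +{data,retry}  match same labels
          [data]
            !Bool | ?Bool  match
              +{retry,ok} | &{retry,ok}  match same labels
                [retry]
                  Y | Y  match
                [ok]
                  Y | Y  match
          [retry]
            +{more,ack} | &{more,ack}  match same labels
              [more]
                ?Str | !Str  match
                  Y | Y  match
              [ack]
                !Unit | ?Unit  match
                  end | end  match

YES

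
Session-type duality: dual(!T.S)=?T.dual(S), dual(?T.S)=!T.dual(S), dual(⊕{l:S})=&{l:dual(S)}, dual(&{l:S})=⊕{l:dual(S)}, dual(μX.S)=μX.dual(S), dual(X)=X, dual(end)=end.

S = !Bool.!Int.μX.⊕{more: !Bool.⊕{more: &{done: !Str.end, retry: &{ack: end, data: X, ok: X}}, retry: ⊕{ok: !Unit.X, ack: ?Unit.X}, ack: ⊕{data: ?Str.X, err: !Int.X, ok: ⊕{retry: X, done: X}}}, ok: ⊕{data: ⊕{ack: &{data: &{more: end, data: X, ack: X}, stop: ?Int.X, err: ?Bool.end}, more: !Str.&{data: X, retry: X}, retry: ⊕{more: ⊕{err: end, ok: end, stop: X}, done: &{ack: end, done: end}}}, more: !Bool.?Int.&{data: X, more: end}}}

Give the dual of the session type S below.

?Bool.?Int.μX.&{more: ?Bool.&{more: ⊕{done: ?Str.end, retry: ⊕{ack: end, data: X, ok: X}}, retry: &{ok: ?Unit.X, ack: !Unit.X}, ack: &{data: !Str.X, err: ?Int.X, ok: &{retry: X, done: X}}}, ok: &{data: &{ack: ⊕{data: ⊕{more: end, data: X, ack: X}, stop: !Int.X, err: !Bool.end}, more: ?Str.⊕{data: X, retry: X}, retry: &{more: &{err: end, ok: end, stop: X}, done: ⊕{ack: end, done: end}}}, more: ?Bool.!Int.⊕{data: X, more: end}}}

!Bool = ?Bool
  !Int = ?Int
    μX = μX  (rec unchanged)
      ⊕{more,ok} = &{more,ok}  (⊕→&)
        • more:
          !Bool = ?Bool
            ⊕{more,retry,ack} = &{more,retry,ack}  (⊕→&)
              • more:
                &{done,retry} = ⊕{done,retry}  (offer→select)
                  • done:
                    !Str = ?Str
                      end ↦ end
                  • retry:
                    &{ack,data,ok} = ⊕{ack,data,ok}  (offer→select)
                      • ack:
                        end ↦ end
                      • data:
                        X ↦ X
                      • ok:
                        X ↦ X
              • retry:
                ⊕{ok,ack} = &{ok,ack}  (⊕→&)
                  • ok:
                    !Unit = ?Unit
                      X ↦ X
                  • ack:
                    ?Unit = !Unit
                      X ↦ X
              • ack:
                ⊕{data,err,ok} = &{data,err,ok}  (⊕→&)
                  • data:
                    ?Str = !Str
                      X ↦ X
                  • err:
                    !Int = ?Int
                      X ↦ X
                  • ok:
                    ⊕{retry,done} = &{retry,done}  (⊕→&)
                      • retry:
                        X ↦ X
                      • done:
                        X ↦ X
        • ok:
          ⊕{data,more} = &{data,more}  (⊕→&)
            • data:
              ⊕{ack,more,retry} = &{ack,more,retry}  (⊕→&)
                • ack:
                  &{data,stop,err} = ⊕{data,stop,err}  (offer→select)
                    • data:
                      &{more,data,ack} = ⊕{more,data,ack}  (offer→select)
                        • more:
                          end ↦ end
                        • data:
                          X ↦ X
                        • ack:
                          X ↦ X
                    • stop:
                      ?Int = !Int
                        X ↦ X
                    • err:
                      ?Bool = !Bool
                        end ↦ end
                • more:
                  !Str = ?Str
                    &{data,retry} = ⊕{data,retry}  (offer→select)
                      • data:
                        X ↦ X
                      • retry:
                        X ↦ X
                • retry:
                  ⊕{more,done} = &{more,done}  (⊕→&)
                    • more:
                      ⊕{err,ok,stop} = &{err,ok,stop}  (⊕→&)
                        • err:
                          end ↦ end
                        • ok:
                          end ↦ end
                        • stop:
                          X ↦ X
                    • done:
                      &{ack,done} = ⊕{ack,done}  (offer→select)
                        • ack:
                          end ↦ end
                        • done:
                          end ↦ end
            • more:
              !Bool = ?Bool
                ?Int = !Int
                  &{data,more} = ⊕{data,more}  (offer→select)
                    • data:
                      X ↦ X
                    • more:
                      end ↦ end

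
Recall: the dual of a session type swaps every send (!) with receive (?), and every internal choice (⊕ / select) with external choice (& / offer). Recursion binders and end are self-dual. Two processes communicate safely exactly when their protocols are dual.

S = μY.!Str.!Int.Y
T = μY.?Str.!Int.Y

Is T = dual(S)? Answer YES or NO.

μY ‖ μY  ok (rec unchanged)
  !Str ‖ ?Str  ok
    !Int ‖ !Int  ✗ same direction on both sides — not dual

NO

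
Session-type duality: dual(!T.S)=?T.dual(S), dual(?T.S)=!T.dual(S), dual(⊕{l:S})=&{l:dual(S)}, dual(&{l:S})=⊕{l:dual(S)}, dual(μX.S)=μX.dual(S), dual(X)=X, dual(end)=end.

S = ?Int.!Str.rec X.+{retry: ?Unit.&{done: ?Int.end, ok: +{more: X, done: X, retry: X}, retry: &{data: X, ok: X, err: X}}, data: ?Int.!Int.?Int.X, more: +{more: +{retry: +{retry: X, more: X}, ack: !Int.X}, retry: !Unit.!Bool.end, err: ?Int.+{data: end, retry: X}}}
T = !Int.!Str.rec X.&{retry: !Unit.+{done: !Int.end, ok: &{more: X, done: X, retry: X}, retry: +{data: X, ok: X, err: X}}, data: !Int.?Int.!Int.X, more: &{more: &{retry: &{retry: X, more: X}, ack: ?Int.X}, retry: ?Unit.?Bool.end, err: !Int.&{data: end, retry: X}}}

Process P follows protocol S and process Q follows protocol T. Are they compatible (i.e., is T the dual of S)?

NO

?Int ‖ !Int  ok
  !Str ‖ !Str  ✗ same direction on both sides — not dual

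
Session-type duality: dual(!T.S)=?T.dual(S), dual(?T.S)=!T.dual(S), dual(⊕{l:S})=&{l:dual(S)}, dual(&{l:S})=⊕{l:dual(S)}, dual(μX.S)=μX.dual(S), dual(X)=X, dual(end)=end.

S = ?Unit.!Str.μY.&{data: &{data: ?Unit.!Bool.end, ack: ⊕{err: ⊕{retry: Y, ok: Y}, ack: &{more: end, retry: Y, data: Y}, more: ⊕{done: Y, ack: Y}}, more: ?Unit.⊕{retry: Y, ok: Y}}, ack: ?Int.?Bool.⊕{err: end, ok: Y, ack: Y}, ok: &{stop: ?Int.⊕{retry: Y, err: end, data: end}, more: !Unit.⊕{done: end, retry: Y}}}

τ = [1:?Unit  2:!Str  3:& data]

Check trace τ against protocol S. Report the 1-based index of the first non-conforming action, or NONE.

@1 ?Unit  ✓  cont: !Str.μY.…
@2 !Str  ✓  cont: μY.…
@3 & data  ✓  cont: &{data: ?Unit.!Bool.end, ack: ⊕{err: ⊕{retry: μY.…, ok: μY.…}, ack: &{more: end, retry: μY.…, data: μY.…}, more: ⊕{done: μY.…, ack: μY.…}}, more: ?Unit.⊕{retry: μY.…, ok: μY.…}}
all 3 steps conform

NONE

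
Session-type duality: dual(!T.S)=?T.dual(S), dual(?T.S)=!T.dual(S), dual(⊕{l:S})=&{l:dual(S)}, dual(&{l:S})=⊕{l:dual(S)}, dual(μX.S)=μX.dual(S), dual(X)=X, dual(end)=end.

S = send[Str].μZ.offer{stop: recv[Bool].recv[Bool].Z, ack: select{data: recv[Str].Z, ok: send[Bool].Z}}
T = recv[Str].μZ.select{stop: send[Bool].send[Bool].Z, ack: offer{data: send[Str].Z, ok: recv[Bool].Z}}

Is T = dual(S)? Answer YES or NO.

send[Str] ‖ recv[Str]  ok
  μZ ‖ μZ  ok (μ self-dual)
    offer{stop,ack} ‖ select{stop,ack}  ok same labels
      • stop:
        recv[Bool] ‖ send[Bool]  ok
          recv[Bool] ‖ send[Bool]  ok
            Z ‖ Z  ok
      • ack:
        select{data,ok} ‖ offer{data,ok}  ok same labels
          • data:
            recv[Str] ‖ send[Str]  ok
              Z ‖ Z  ok
          • ok:
            send[Bool] ‖ recv[Bool]  ok
              Z ‖ Z  ok

YES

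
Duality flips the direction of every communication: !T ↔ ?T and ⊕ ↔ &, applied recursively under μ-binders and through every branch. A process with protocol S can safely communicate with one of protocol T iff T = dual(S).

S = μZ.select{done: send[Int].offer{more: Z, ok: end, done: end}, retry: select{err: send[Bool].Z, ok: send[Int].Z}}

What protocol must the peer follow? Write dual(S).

μZ → μZ  (μ self-dual)
  select{done,retry} → offer{done,retry}  (⊕→&)
    case done:
      send[Int] → recv[Int]
        offer{more,ok,done} → select{more,ok,done}  (external→internal)
          case more:
            Z self-dual
          case ok:
            end self-dual
          case done:
            end self-dual
    case retry:
      select{err,ok} → offer{err,ok}  (⊕→&)
        case err:
          send[Bool] → recv[Bool]
            Z self-dual
        case ok:
          send[Int] → recv[Int]
            Z self-dual

μZ.offer{done: recv[Int].select{more: Z, ok: end, done: end}, retry: offer{err: recv[Bool].Z, ok: recv[Int].Z}}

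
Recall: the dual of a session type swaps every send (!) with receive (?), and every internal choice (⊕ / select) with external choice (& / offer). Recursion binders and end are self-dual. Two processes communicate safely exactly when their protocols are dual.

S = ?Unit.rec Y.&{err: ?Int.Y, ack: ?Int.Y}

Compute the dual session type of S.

!Unit.rec Y.+{err: !Int.Y, ack: !Int.Y}

?Unit ↦ !Unit
  rec Y ↦ rec Y  (binder kept)
    &{err,ack} ↦ +{err,ack}  (external→internal)
      case err:
        ?Int ↦ !Int
          Y self-dual
      case ack:
        ?Int ↦ !Int
          Y self-dual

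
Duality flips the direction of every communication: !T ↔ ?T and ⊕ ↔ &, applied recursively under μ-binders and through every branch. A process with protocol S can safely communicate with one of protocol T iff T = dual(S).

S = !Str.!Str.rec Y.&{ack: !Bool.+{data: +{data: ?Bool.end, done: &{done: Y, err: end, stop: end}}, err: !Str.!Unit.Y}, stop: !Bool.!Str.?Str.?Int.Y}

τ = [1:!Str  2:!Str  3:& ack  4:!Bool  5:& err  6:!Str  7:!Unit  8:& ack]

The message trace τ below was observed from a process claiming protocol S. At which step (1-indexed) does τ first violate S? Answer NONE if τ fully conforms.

@1 !Str  match  state: !Str.rec Y.…
@2 !Str  match  state: rec Y.…
@3 & ack  match  state: !Bool.+{data: +{data: ?Bool.end, done: &{done: rec Y.…, err: end, stop: end}}, err: !Str.!Unit.rec Y.…}
@4 !Bool  match  state: +{data: +{data: ?Bool.end, done: &{done: rec Y.…, err: end, stop: end}}, err: !Str.!Unit.rec Y.…}
@5 got & err, protocol expects + data or + err  ✗

5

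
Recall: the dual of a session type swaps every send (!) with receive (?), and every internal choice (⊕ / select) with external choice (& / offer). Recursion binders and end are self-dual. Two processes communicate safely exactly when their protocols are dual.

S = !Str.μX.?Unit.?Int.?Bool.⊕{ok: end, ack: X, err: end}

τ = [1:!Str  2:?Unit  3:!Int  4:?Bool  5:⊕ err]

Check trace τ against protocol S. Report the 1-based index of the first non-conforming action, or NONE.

step 1: !Str  ✓  residual = μX.…
step 2: ?Unit  ✓  residual = ?Int.?Bool.⊕{ok: end, ack: μX.…, err: end}
step 3: got !Int, protocol expects ?Int  ✗

3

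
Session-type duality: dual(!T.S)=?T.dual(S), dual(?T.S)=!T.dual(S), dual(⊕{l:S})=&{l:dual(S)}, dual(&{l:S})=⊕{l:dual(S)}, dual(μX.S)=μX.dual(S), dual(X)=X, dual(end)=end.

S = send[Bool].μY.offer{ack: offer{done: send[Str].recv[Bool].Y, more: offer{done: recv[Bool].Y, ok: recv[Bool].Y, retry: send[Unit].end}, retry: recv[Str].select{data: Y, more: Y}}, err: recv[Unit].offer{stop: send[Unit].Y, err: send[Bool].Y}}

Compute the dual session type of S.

recv[Bool].μY.select{ack: select{done: recv[Str].send[Bool].Y, more: select{done: send[Bool].Y, ok: send[Bool].Y, retry: recv[Unit].end}, retry: send[Str].offer{data: Y, more: Y}}, err: send[Unit].select{stop: recv[Unit].Y, err: recv[Bool].Y}}

send[Bool] → recv[Bool]
  μY → μY  (μ self-dual)
    offer{ack,err} → select{ack,err}  (&→⊕)
      case ack:
        offer{done,more,retry} → select{done,more,retry}  (&→⊕)
          case done:
            send[Str] → recv[Str]
              recv[Bool] → send[Bool]
                Y ↦ Y
          case more:
            offer{done,ok,retry} → select{done,ok,retry}  (&→⊕)
              case done:
                recv[Bool] → send[Bool]
                  Y ↦ Y
              case ok:
                recv[Bool] → send[Bool]
                  Y ↦ Y
              case retry:
                send[Unit] → recv[Unit]
                  end ↦ end
          case retry:
            recv[Str] → send[Str]
              select{data,more} → offer{data,more}  (internal→external)
                case data:
                  Y ↦ Y
                case more:
                  Y ↦ Y
      case err:
        recv[Unit] → send[Unit]
          offer{stop,err} → select{stop,err}  (&→⊕)
            case stop:
              send[Unit] → recv[Unit]
                Y ↦ Y
            case err:
              send[Bool] → recv[Bool]
                Y ↦ Y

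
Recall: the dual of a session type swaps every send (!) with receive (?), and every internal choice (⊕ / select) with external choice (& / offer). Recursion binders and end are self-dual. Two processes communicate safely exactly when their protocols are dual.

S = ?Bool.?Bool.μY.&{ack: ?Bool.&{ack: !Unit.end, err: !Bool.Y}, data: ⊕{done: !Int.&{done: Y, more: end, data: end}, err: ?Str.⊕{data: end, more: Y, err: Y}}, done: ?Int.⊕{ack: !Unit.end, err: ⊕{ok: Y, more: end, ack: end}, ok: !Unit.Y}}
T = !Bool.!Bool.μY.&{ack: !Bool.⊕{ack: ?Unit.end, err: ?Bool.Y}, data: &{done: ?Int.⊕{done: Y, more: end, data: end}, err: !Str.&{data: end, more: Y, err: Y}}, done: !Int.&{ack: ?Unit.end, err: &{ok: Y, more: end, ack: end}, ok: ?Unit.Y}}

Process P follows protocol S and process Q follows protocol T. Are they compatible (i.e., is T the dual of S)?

NO

?Bool ‖ !Bool  ✓
  ?Bool ‖ !Bool  ✓
    μY ‖ μY  ✓ (rec unchanged)
      &{ack,data,done} ‖ &{ack,data,done}  ✗ choice polarity not flipped — not dual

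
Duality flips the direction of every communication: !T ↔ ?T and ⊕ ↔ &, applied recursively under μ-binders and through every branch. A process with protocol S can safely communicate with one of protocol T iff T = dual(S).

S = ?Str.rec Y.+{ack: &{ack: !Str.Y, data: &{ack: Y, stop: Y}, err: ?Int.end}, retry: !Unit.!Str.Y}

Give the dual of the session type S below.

?Str = !Str
  rec Y = rec Y  (binder kept)
    +{ack,retry} = &{ack,retry}  (select→offer)
      • ack:
        &{ack,data,err} = +{ack,data,err}  (offer→select)
          • ack:
            !Str = ?Str
              dual(Y) = Y
          • data:
            &{ack,stop} = +{ack,stop}  (offer→select)
              • ack:
                dual(Y) = Y
              • stop:
                dual(Y) = Y
          • err:
            ?Int = !Int
              dual(end) = end
      • retry:
        !Unit = ?Unit
          !Str = ?Str
            dual(Y) = Y

!Str.rec Y.&{ack: +{ack: ?Str.Y, data: +{ack: Y, stop: Y}, err: !Int.end}, retry: ?Unit.?Str.Y}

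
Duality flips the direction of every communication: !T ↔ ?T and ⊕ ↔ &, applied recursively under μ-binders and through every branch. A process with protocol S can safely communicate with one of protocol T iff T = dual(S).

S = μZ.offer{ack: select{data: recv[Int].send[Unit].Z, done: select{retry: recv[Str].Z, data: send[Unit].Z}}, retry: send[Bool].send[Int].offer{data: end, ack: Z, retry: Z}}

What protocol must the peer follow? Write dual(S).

μZ → μZ  (rec unchanged)
  offer{ack,retry} → select{ack,retry}  (offer→select)
    [ack]
      select{data,done} → offer{data,done}  (internal→external)
        [data]
          recv[Int] → send[Int]
            send[Unit] → recv[Unit]
              Z self-dual
        [done]
          select{retry,data} → offer{retry,data}  (internal→external)
            [retry]
              recv[Str] → send[Str]
                Z self-dual
            [data]
              send[Unit] → recv[Unit]
                Z self-dual
    [retry]
      send[Bool] → recv[Bool]
        send[Int] → recv[Int]
          offer{data,ack,retry} → select{data,ack,retry}  (offer→select)
            [data]
              end self-dual
            [ack]
              Z self-dual
            [retry]
              Z self-dual

μZ.select{ack: offer{data: send[Int].recv[Unit].Z, done: offer{retry: send[Str].Z, data: recv[Unit].Z}}, retry: recv[Bool].recv[Int].select{data: end, ack: Z, retry: Z}}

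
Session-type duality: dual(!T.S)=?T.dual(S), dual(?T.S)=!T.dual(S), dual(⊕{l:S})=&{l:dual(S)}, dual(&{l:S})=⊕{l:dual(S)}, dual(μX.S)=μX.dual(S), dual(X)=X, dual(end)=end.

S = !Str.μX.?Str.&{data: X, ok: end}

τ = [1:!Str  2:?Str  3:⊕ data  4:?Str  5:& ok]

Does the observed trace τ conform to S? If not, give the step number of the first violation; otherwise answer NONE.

[1] !Str  ok  residual = μX.…
[2] ?Str  ok  residual = &{data: μX.…, ok: end}
[3] got ⊕ data, protocol expects & data or & ok  ✗

3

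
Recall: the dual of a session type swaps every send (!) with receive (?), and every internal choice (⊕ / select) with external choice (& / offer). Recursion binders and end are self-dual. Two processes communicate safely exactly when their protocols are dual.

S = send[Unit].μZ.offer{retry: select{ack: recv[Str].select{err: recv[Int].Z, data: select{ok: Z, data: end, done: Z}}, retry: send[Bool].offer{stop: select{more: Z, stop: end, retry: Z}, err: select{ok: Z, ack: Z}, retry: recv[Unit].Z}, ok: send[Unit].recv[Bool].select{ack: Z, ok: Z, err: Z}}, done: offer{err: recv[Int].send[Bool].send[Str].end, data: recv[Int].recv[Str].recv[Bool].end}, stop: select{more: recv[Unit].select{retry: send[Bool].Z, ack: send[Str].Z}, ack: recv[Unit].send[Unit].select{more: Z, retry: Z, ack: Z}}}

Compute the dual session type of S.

recv[Unit].μZ.select{retry: offer{ack: send[Str].offer{err: send[Int].Z, data: offer{ok: Z, data: end, done: Z}}, retry: recv[Bool].select{stop: offer{more: Z, stop: end, retry: Z}, err: offer{ok: Z, ack: Z}, retry: send[Unit].Z}, ok: recv[Unit].send[Bool].offer{ack: Z, ok: Z, err: Z}}, done: select{err: send[Int].recv[Bool].recv[Str].end, data: send[Int].send[Str].send[Bool].end}, stop: offer{more: send[Unit].offer{retry: recv[Bool].Z, ack: recv[Str].Z}, ack: send[Unit].recv[Unit].offer{more: Z, retry: Z, ack: Z}}}

send[Unit] → recv[Unit]
  μZ → μZ  (binder kept)
    offer{retry,done,stop} → select{retry,done,stop}  (external→internal)
      case retry:
        select{ack,retry,ok} → offer{ack,retry,ok}  (internal→external)
          case ack:
            recv[Str] → send[Str]
              select{err,data} → offer{err,data}  (internal→external)
                case err:
                  recv[Int] → send[Int]
                    dual(Z) = Z
                case data:
                  select{ok,data,done} → offer{ok,data,done}  (internal→external)
                    case ok:
                      dual(Z) = Z
                    case data:
                      dual(end) = end
                    case done:
                      dual(Z) = Z
          case retry:
            send[Bool] → recv[Bool]
              offer{stop,err,retry} → select{stop,err,retry}  (external→internal)
                case stop:
                  select{more,stop,retry} → offer{more,stop,retry}  (internal→external)
                    case more:
                      dual(Z) = Z
                    case stop:
                      dual(end) = end
                    case retry:
                      dual(Z) = Z
                case err:
                  select{ok,ack} → offer{ok,ack}  (internal→external)
                    case ok:
                      dual(Z) = Z
                    case ack:
                      dual(Z) = Z
                case retry:
                  recv[Unit] → send[Unit]
                    dual(Z) = Z
          case ok:
            send[Unit] → recv[Unit]
              recv[Bool] → send[Bool]
                select{ack,ok,err} → offer{ack,ok,err}  (internal→external)
                  case ack:
                    dual(Z) = Z
                  case ok:
                    dual(Z) = Z
                  case err:
                    dual(Z) = Z
      case done:
        offer{err,data} → select{err,data}  (external→internal)
          case err:
            recv[Int] → send[Int]
              send[Bool] → recv[Bool]
                send[Str] → recv[Str]
                  dual(end) = end
          case data:
            recv[Int] → send[Int]
              recv[Str] → send[Str]
                recv[Bool] → send[Bool]
                  dual(end) = end
      case stop:
        select{more,ack} → offer{more,ack}  (internal→external)
          case more:
            recv[Unit] → send[Unit]
              select{retry,ack} → offer{retry,ack}  (internal→external)
                case retry:
                  send[Bool] → recv[Bool]
                    dual(Z) = Z
                case ack:
                  send[Str] → recv[Str]
                    dual(Z) = Z
          case ack:
            recv[Unit] → send[Unit]
              send[Unit] → recv[Unit]
                select{more,retry,ack} → offer{more,retry,ack}  (internal→external)
                  case more:
                    dual(Z) = Z
                  case retry:
                    dual(Z) = Z
                  case ack:
                    dual(Z) = Z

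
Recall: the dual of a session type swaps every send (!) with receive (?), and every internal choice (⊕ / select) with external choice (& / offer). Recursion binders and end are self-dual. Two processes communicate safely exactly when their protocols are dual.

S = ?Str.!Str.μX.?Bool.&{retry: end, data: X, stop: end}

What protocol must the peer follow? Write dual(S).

!Str.?Str.μX.!Bool.⊕{retry: end, data: X, stop: end}

?Str ↦ !Str
  !Str ↦ ?Str
    μX ↦ μX  (binder kept)
      ?Bool ↦ !Bool
        &{retry,data,stop} ↦ ⊕{retry,data,stop}  (&→⊕)
          • retry:
            end ↦ end
          • data:
            X ↦ X
          • stop:
            end ↦ end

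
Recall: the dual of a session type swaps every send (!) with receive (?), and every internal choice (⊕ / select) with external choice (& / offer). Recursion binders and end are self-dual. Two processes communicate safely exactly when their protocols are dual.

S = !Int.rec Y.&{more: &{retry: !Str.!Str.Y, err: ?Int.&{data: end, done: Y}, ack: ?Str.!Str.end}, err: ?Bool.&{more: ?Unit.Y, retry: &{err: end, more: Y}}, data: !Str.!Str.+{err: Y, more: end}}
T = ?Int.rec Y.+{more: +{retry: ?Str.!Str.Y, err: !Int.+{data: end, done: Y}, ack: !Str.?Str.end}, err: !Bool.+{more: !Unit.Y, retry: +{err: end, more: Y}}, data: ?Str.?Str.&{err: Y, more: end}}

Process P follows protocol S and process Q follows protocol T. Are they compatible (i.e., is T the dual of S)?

!Int vs ?Int  match
  rec Y vs rec Y  match (rec unchanged)
    &{more,err,data} vs +{more,err,data}  match label sets agree
      • more:
        &{retry,err,ack} vs +{retry,err,ack}  match label sets agree
          • retry:
            !Str vs ?Str  match
              !Str vs !Str  ✗ same direction on both sides — not dual

NO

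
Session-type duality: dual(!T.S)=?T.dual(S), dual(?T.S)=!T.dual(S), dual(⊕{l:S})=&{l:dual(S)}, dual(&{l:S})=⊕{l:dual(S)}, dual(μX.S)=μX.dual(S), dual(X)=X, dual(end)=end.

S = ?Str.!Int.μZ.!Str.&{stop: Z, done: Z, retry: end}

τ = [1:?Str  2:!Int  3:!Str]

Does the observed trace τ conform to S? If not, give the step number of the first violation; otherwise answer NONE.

NONE

[1] ?Str  ✓  state: !Int.μZ.…
[2] !Int  ✓  state: μZ.…
[3] !Str  ✓  state: &{stop: μZ.…, done: μZ.…, retry: end}
all 3 steps conform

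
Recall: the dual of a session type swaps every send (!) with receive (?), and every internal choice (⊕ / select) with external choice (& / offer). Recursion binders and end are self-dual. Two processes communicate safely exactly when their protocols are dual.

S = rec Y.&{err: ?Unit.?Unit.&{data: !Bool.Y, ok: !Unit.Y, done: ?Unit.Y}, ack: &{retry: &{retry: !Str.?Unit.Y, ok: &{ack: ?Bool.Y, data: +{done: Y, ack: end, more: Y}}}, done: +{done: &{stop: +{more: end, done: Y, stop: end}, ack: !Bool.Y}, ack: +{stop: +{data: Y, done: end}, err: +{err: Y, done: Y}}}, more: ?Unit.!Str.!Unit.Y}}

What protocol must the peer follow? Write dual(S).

rec Y.+{err: !Unit.!Unit.+{data: ?Bool.Y, ok: ?Unit.Y, done: !Unit.Y}, ack: +{retry: +{retry: ?Str.!Unit.Y, ok: +{ack: !Bool.Y, data: &{done: Y, ack: end, more: Y}}}, done: &{done: +{stop: &{more: end, done: Y, stop: end}, ack: ?Bool.Y}, ack: &{stop: &{data: Y, done: end}, err: &{err: Y, done: Y}}}, more: !Unit.?Str.?Unit.Y}}

rec Y ↦ rec Y  (binder kept)
  &{err,ack} ↦ +{err,ack}  (offer→select)
    case err:
      ?Unit ↦ !Unit
        ?Unit ↦ !Unit
          &{data,ok,done} ↦ +{data,ok,done}  (offer→select)
            case data:
              !Bool ↦ ?Bool
                Y self-dual
            case ok:
              !Unit ↦ ?Unit
                Y self-dual
            case done:
              ?Unit ↦ !Unit
                Y self-dual
    case ack:
      &{retry,done,more} ↦ +{retry,done,more}  (offer→select)
        case retry:
          &{retry,ok} ↦ +{retry,ok}  (offer→select)
            case retry:
              !Str ↦ ?Str
                ?Unit ↦ !Unit
                  Y self-dual
            case ok:
              &{ack,data} ↦ +{ack,data}  (offer→select)
                case ack:
                  ?Bool ↦ !Bool
                    Y self-dual
                case data:
                  +{done,ack,more} ↦ &{done,ack,more}  (⊕→&)
                    case done:
                      Y self-dual
                    case ack:
                      end self-dual
                    case more:
                      Y self-dual
        case done:
          +{done,ack} ↦ &{done,ack}  (⊕→&)
            case done:
              &{stop,ack} ↦ +{stop,ack}  (offer→select)
                case stop:
                  +{more,done,stop} ↦ &{more,done,stop}  (⊕→&)
                    case more:
                      end self-dual
                    case done:
                      Y self-dual
                    case stop:
                      end self-dual
                case ack:
                  !Bool ↦ ?Bool
                    Y self-dual
            case ack:
              +{stop,err} ↦ &{stop,err}  (⊕→&)
                case stop:
                  +{data,done} ↦ &{data,done}  (⊕→&)
                    case data:
                      Y self-dual
                    case done:
                      end self-dual
                case err:
                  +{err,done} ↦ &{err,done}  (⊕→&)
                    case err:
                      Y self-dual
                    case done:
                      Y self-dual
        case more:
          ?Unit ↦ !Unit
            !Str ↦ ?Str
              !Unit ↦ ?Unit
                Y self-dual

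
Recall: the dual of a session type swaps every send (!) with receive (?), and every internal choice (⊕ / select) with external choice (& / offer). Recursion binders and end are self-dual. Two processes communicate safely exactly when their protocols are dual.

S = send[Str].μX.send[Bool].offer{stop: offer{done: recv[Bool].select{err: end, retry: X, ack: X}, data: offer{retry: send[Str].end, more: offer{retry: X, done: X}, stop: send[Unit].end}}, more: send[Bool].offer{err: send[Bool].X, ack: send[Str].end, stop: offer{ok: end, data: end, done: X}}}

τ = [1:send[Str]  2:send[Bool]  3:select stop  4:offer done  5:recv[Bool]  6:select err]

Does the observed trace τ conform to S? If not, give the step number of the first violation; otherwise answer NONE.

@1 send[Str]  ✓  residual = μX.…
@2 send[Bool]  ✓  residual = offer{stop: offer{done: recv[Bool].select{err: end, retry: μX.…, ack: μX.…}, data: offer{retry: send[Str].end, more: offer{retry: μX.…, done: μX.…}, stop: send[Unit].end}}, more: send[Bool].offer{err: send[Bool].μX.…, ack: send[Str].end, stop: offer{ok: end, data: end, done: μX.…}}}
@3 got select stop, protocol expects offer stop or offer more  ✗

3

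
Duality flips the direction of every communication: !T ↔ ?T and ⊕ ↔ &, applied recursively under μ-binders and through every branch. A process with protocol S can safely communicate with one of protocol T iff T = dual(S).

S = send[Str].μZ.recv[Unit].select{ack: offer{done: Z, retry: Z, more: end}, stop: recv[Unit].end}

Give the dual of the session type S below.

send[Str] ↦ recv[Str]
  μZ ↦ μZ  (μ self-dual)
    recv[Unit] ↦ send[Unit]
      select{ack,stop} ↦ offer{ack,stop}  (select→offer)
        • ack:
          offer{done,retry,more} ↦ select{done,retry,more}  (&→⊕)
            • done:
              Z ↦ Z
            • retry:
              Z ↦ Z
            • more:
              end ↦ end
        • stop:
          recv[Unit] ↦ send[Unit]
            end ↦ end

recv[Str].μZ.send[Unit].offer{ack: select{done: Z, retry: Z, more: end}, stop: send[Unit].end}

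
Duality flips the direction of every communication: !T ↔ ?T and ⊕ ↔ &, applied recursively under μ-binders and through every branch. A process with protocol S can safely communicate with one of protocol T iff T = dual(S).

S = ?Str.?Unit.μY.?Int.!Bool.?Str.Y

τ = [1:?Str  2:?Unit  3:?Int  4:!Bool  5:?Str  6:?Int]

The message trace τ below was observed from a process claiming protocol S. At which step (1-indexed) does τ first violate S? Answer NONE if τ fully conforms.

@1 ?Str  ok  state: ?Unit.μY.…
@2 ?Unit  ok  state: μY.…
@3 ?Int  ok  state: !Bool.?Str.μY.…
@4 !Bool  ok  state: ?Str.μY.…
@5 ?Str  ok  state: μY.…
@6 ?Int  ok  state: !Bool.?Str.μY.…
τ conforms to S (length 6)

NONE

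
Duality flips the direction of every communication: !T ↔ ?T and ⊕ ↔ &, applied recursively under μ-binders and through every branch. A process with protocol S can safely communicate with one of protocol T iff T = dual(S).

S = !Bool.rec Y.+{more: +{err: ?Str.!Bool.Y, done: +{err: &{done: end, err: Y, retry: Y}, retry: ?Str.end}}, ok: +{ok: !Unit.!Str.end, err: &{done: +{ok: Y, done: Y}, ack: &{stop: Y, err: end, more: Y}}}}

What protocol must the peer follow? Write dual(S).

!Bool → ?Bool
  rec Y → rec Y  (binder kept)
    +{more,ok} → &{more,ok}  (internal→external)
      case more:
        +{err,done} → &{err,done}  (internal→external)
          case err:
            ?Str → !Str
              !Bool → ?Bool
                dual(Y) = Y
          case done:
            +{err,retry} → &{err,retry}  (internal→external)
              case err:
                &{done,err,retry} → +{done,err,retry}  (external→internal)
                  case done:
                    dual(end) = end
                  case err:
                    dual(Y) = Y
                  case retry:
                    dual(Y) = Y
              case retry:
                ?Str → !Str
                  dual(end) = end
      case ok:
        +{ok,err} → &{ok,err}  (internal→external)
          case ok:
            !Unit → ?Unit
              !Str → ?Str
                dual(end) = end
          case err:
            &{done,ack} → +{done,ack}  (external→internal)
              case done:
                +{ok,done} → &{ok,done}  (internal→external)
                  case ok:
                    dual(Y) = Y
                  case done:
                    dual(Y) = Y
              case ack:
                &{stop,err,more} → +{stop,err,more}  (external→internal)
                  case stop:
                    dual(Y) = Y
                  case err:
                    dual(end) = end
                  case more:
                    dual(Y) = Y

?Bool.rec Y.&{more: &{err: !Str.?Bool.Y, done: &{err: +{done: end, err: Y, retry: Y}, retry: !Str.end}}, ok: &{ok: ?Unit.?Str.end, err: +{done: &{ok: Y, done: Y}, ack: +{stop: Y, err: end, more: Y}}}}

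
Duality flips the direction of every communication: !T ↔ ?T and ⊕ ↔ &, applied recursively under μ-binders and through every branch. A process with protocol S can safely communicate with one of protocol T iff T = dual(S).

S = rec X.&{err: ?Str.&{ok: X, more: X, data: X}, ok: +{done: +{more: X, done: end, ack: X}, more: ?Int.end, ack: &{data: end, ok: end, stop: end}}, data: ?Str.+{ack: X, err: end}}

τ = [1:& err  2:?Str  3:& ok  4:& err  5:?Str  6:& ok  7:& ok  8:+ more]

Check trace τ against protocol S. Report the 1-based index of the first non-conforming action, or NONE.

[1] & err  match  cont: ?Str.&{ok: rec X.…, more: rec X.…, data: rec X.…}
[2] ?Str  match  cont: &{ok: rec X.…, more: rec X.…, data: rec X.…}
[3] & ok  match  cont: rec X.…
[4] & err  match  cont: ?Str.&{ok: rec X.…, more: rec X.…, data: rec X.…}
[5] ?Str  match  cont: &{ok: rec X.…, more: rec X.…, data: rec X.…}
[6] & ok  match  cont: rec X.…
[7] & ok  match  cont: +{done: +{more: rec X.…, done: end, ack: rec X.…}, more: ?Int.end, ack: &{data: end, ok: end, stop: end}}
[8] + more  match  cont: ?Int.end
trace exhausted — no violation

NONE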